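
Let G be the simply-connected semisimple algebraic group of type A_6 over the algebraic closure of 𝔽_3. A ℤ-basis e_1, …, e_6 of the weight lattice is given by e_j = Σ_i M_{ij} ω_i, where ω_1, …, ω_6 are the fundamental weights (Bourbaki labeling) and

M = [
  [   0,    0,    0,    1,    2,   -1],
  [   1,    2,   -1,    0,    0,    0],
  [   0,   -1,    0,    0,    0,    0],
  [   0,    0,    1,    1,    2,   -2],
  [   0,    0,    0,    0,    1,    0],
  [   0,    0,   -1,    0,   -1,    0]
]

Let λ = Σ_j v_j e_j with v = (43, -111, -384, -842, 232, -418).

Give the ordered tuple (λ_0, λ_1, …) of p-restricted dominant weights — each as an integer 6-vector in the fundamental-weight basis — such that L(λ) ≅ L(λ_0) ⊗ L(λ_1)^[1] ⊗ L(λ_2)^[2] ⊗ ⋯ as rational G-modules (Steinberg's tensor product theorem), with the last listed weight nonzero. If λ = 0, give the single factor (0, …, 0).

Converting to the ω-basis (c_i = row i of M dotted with v = (43, -111, -384, -842, 232, -418)):
  c_1 = (0)·(43) + (0)·(-111) + (0)·(-384) + (1)·(-842) + (2)·(232) + (-1)·(-418) = 40
  c_2 = (1)·(43) + (2)·(-111) + (-1)·(-384) + (0)·(-842) + (0)·(232) + (0)·(-418) = 205
  c_3 = (0)·(43) + (-1)·(-111) + (0)·(-384) + (0)·(-842) + (0)·(232) + (0)·(-418) = 111
  c_4 = (0)·(43) + (0)·(-111) + (1)·(-384) + (1)·(-842) + (2)·(232) + (-2)·(-418) = 74
  c_5 = (0)·(43) + (0)·(-111) + (0)·(-384) + (0)·(-842) + (1)·(232) + (0)·(-418) = 232
  c_6 = (0)·(43) + (0)·(-111) + (-1)·(-384) + (0)·(-842) + (-1)·(232) + (0)·(-418) = 152
Expand coordinatewise in base 3:
  c_1 = 40 = 1·3^0 + 1·3^1 + 1·3^2 + 1·3^3
  c_2 = 205 = 1·3^0 + 2·3^1 + 1·3^2 + 1·3^3 + 2·3^4
  c_3 = 111 = 0·3^0 + 1·3^1 + 0·3^2 + 1·3^3 + 1·3^4
  c_4 = 74 = 2·3^0 + 0·3^1 + 2·3^2 + 2·3^3
  c_5 = 232 = 1·3^0 + 2·3^1 + 1·3^2 + 2·3^3 + 2·3^4
  c_6 = 152 = 2·3^0 + 2·3^1 + 1·3^2 + 2·3^3 + 1·3^4
p-restricted factor λ_0 = (1, 1, 0, 2, 1, 2)
p-restricted factor λ_1 = (1, 2, 1, 0, 2, 2)
p-restricted factor λ_2 = (1, 1, 0, 2, 1, 1)
p-restricted factor λ_3 = (1, 1, 1, 2, 2, 2)
p-restricted factor λ_4 = (0, 2, 1, 0, 2, 1)

((1, 1, 0, 2, 1, 2), (1, 2, 1, 0, 2, 2), (1, 1, 0, 2, 1, 1), (1, 1, 1, 2, 2, 2), (0, 2, 1, 0, 2, 1))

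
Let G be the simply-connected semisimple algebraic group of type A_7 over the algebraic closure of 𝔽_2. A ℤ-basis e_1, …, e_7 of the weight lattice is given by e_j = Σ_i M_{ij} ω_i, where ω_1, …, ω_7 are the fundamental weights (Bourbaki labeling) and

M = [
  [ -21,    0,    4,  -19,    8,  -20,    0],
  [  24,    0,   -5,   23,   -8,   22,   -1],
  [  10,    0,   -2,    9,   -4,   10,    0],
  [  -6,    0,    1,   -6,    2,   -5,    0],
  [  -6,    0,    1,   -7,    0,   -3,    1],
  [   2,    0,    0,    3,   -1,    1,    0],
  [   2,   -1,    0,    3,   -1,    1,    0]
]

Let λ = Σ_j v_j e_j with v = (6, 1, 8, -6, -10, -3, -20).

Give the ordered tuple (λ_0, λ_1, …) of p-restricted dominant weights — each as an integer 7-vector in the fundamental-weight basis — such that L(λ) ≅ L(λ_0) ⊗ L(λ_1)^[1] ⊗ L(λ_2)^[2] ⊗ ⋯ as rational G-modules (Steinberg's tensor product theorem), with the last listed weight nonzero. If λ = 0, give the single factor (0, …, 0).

((0, 0, 0, 1, 1, 1, 0), (0, 0, 0, 1, 1, 0, 0))

Change of basis e → ω: c = M·v where v = (6, 1, 8, -6, -10, -3, -20):
  c_1 = (-21)·(6) + 0·1 + 4·8 + (-19)·(-6) + (8)·(-10) + (-20)·(-3) + (0)·(-20) = 0
  c_2 = 24·6 + 0·1 + (-5)·(8) + (23)·(-6) + (-8)·(-10) + (22)·(-3) + (-1)·(-20) = 0
  c_3 = 10·6 + 0·1 + (-2)·(8) + (9)·(-6) + (-4)·(-10) + (10)·(-3) + (0)·(-20) = 0
  c_4 = (-6)·(6) + 0·1 + 1·8 + (-6)·(-6) + (2)·(-10) + (-5)·(-3) + (0)·(-20) = 3
  c_5 = (-6)·(6) + 0·1 + 1·8 + (-7)·(-6) + (0)·(-10) + (-3)·(-3) + (1)·(-20) = 3
  c_6 = 2·6 + 0·1 + 0·8 + (3)·(-6) + (-1)·(-10) + (1)·(-3) + (0)·(-20) = 1
  c_7 = 2·6 + (-1)·(1) + 0·8 + (3)·(-6) + (-1)·(-10) + (1)·(-3) + (0)·(-20) = 0
Expand coordinatewise in base 2:
  c_1 = 0
  c_2 = 0
  c_3 = 0
  c_4 = 3 = 1·2^0 + 1·2^1
  c_5 = 3 = 1·2^0 + 1·2^1
  c_6 = 1 = 1·2^0
  c_7 = 0
p-restricted factor λ_0 = (0, 0, 0, 1, 1, 1, 0)
p-restricted factor λ_1 = (0, 0, 0, 1, 1, 0, 0)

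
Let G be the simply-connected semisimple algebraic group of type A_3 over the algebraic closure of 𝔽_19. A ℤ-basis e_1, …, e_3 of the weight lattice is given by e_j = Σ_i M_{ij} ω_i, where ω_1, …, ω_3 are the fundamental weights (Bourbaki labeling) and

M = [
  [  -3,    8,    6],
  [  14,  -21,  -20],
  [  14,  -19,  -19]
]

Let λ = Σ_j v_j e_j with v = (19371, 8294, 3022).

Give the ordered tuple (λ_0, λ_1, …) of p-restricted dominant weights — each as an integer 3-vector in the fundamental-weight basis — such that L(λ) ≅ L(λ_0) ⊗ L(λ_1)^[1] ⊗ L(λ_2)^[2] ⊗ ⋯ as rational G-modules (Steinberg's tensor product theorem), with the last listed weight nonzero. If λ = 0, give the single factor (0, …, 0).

((18, 5, 7), (0, 6, 12), (16, 6, 3), (3, 5, 8))

In the fundamental-weight basis, λ has coordinates c = M·v (v = (19371, 8294, 3022)):
  c_1 = (-3)·(19371) + (8)·(8294) + (6)·(3022) = 26371
  c_2 = (14)·(19371) + (-21)·(8294) + (-20)·(3022) = 36580
  c_3 = (14)·(19371) + (-19)·(8294) + (-19)·(3022) = 56190
Expand coordinatewise in base 19:
  c_1 = 26371 = 18·19^0 + 0·19^1 + 16·19^2 + 3·19^3
  c_2 = 36580 = 5·19^0 + 6·19^1 + 6·19^2 + 5·19^3
  c_3 = 56190 = 7·19^0 + 12·19^1 + 3·19^2 + 8·19^3
λ_0 = (18, 5, 7)
λ_1 = (0, 6, 12)
λ_2 = (16, 6, 3)
λ_3 = (3, 5, 8)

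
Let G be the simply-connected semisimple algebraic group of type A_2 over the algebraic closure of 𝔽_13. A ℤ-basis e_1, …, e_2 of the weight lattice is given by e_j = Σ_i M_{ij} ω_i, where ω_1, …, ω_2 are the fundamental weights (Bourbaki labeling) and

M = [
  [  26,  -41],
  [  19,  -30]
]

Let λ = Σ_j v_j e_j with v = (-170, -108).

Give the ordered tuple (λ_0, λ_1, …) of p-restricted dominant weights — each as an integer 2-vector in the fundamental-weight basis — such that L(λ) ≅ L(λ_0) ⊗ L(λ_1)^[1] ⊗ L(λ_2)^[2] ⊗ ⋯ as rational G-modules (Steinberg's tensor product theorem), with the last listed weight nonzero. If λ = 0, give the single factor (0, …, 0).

((8, 10),)

ω-coordinates c = M·v, v = (-170, -108):
  c_1 = (26)·(-170) + (-41)·(-108) = 8
  c_2 = (19)·(-170) + (-30)·(-108) = 10
Base-13 expansion of each c_i:
  c_1 = 8 = 8·13^0
  c_2 = 10 = 10·13^0
p-restricted factor λ_0 = (8, 10)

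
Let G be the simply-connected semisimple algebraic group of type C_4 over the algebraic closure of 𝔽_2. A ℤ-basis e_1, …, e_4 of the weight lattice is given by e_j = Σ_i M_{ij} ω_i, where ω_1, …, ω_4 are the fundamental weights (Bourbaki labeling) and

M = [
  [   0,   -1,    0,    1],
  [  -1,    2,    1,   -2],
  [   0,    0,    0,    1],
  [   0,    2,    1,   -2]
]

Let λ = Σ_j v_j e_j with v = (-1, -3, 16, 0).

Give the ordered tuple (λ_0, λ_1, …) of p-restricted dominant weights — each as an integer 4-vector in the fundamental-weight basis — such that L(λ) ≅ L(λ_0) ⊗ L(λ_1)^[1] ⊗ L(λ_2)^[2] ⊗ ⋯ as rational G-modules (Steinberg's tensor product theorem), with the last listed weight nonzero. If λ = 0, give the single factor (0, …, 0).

In the fundamental-weight basis, λ has coordinates c = M·v (v = (-1, -3, 16, 0)):
  c_1 = 0*-1 + -1*-3 + 0*16 + 1*0 = 3
  c_2 = -1*-1 + 2*-3 + 1*16 + -2*0 = 11
  c_3 = 0*-1 + 0*-3 + 0*16 + 1*0 = 0
  c_4 = 0*-1 + 2*-3 + 1*16 + -2*0 = 10
Base-2 expansion of each c_i:
  c_1 = 3 = 1·2^0 + 1·2^1
  c_2 = 11 = 1·2^0 + 1·2^1 + 0·2^2 + 1·2^3
  c_3 = 0
  c_4 = 10 = 0·2^0 + 1·2^1 + 0·2^2 + 1·2^3
p-restricted factor λ_0 = (1, 1, 0, 0)
p-restricted factor λ_1 = (1, 1, 0, 1)
p-restricted factor λ_2 = (0, 0, 0, 0)
p-restricted factor λ_3 = (0, 1, 0, 1)

((1, 1, 0, 0), (1, 1, 0, 1), (0, 0, 0, 0), (0, 1, 0, 1))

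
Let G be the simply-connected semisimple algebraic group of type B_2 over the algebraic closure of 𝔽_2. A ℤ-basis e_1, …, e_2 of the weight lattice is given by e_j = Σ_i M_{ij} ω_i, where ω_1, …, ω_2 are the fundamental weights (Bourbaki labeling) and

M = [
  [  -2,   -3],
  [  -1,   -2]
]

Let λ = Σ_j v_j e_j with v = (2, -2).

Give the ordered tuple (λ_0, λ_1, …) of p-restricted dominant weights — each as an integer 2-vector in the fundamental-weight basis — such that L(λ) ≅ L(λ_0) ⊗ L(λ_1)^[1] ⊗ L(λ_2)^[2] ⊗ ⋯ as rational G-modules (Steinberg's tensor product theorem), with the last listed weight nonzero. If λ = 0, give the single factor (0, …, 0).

((0, 0), (1, 1))

Converting to the ω-basis (c_i = row i of M dotted with v = (2, -2)):
  c_1 = -2*2 + -3*-2 = 2
  c_2 = -1*2 + -2*-2 = 2
p = 2; digits c_i = Σ_j d_{ij}·2^j, 0 ≤ d_{ij} < 2:
  c_1 = 2 = 0·2^0 + 1·2^1
  c_2 = 2 = 0·2^0 + 1·2^1
p-restricted factor λ_0 = (0, 0)
p-restricted factor λ_1 = (1, 1)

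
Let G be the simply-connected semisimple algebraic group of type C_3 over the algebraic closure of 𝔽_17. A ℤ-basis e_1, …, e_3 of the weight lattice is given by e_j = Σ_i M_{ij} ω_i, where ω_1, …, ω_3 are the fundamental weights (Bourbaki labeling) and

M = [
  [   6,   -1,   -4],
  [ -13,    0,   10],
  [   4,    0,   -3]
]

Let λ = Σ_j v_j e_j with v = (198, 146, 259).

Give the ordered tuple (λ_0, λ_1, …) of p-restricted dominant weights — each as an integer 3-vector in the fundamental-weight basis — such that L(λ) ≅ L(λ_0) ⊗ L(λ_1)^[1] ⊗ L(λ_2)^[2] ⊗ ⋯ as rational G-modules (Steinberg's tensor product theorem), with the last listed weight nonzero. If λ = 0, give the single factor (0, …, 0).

ω-coordinates c = M·v, v = (198, 146, 259):
  c_1 = 6·198 + (-1)·(146) + (-4)·(259) = 6
  c_2 = (-13)·(198) + 0·146 + 10·259 = 16
  c_3 = 4·198 + 0·146 + (-3)·(259) = 15
Expand coordinatewise in base 17:
  c_1 = 6 = 6·17^0
  c_2 = 16 = 16·17^0
  c_3 = 15 = 15·17^0
λ_0 = (6, 16, 15)

((6, 16, 15),)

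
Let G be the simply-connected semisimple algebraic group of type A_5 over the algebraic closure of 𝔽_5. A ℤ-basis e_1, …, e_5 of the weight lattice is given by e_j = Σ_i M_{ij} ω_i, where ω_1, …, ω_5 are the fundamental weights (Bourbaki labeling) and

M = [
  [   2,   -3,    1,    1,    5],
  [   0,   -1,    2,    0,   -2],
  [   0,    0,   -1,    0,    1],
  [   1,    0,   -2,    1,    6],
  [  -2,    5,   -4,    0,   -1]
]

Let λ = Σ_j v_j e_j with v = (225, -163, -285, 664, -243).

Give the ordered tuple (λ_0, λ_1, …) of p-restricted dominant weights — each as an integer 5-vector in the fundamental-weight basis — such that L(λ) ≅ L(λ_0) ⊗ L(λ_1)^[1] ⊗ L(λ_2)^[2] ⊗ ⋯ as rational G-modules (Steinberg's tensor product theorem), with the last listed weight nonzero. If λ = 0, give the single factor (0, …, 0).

Compute c_i = Σ_j M_{ij} v_j with v = (225, -163, -285, 664, -243):
  c_1 = 2*225 + -3*-163 + 1*-285 + 1*664 + 5*-243 = 103
  c_2 = 0*225 + -1*-163 + 2*-285 + 0*664 + -2*-243 = 79
  c_3 = 0*225 + 0*-163 + -1*-285 + 0*664 + 1*-243 = 42
  c_4 = 1*225 + 0*-163 + -2*-285 + 1*664 + 6*-243 = 1
  c_5 = -2*225 + 5*-163 + -4*-285 + 0*664 + -1*-243 = 118
Expand coordinatewise in base 5:
  c_1 = 103 = 3·5^0 + 0·5^1 + 4·5^2
  c_2 = 79 = 4·5^0 + 0·5^1 + 3·5^2
  c_3 = 42 = 2·5^0 + 3·5^1 + 1·5^2
  c_4 = 1 = 1·5^0
  c_5 = 118 = 3·5^0 + 3·5^1 + 4·5^2
Factor λ_0 = (3, 4, 2, 1, 3)
Factor λ_1 = (0, 0, 3, 0, 3)
Factor λ_2 = (4, 3, 1, 0, 4)

((3, 4, 2, 1, 3), (0, 0, 3, 0, 3), (4, 3, 1, 0, 4))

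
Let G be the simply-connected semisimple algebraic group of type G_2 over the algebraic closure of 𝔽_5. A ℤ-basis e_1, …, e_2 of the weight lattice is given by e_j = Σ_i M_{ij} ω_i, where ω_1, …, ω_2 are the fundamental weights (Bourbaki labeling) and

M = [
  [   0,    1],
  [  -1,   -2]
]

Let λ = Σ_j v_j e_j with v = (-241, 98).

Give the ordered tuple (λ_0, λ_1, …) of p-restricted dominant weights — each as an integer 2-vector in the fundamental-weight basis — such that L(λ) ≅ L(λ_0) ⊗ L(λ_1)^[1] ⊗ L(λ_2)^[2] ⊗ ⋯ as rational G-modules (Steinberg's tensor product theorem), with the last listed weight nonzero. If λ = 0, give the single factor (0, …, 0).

((3, 0), (4, 4), (3, 1))

Compute c_i = Σ_j M_{ij} v_j with v = (-241, 98):
  c_1 = 0*-241 + 1*98 = 98
  c_2 = -1*-241 + -2*98 = 45
Writing each c_i in base p = 5:
  c_1 = 98 = 3·5^0 + 4·5^1 + 3·5^2
  c_2 = 45 = 0·5^0 + 4·5^1 + 1·5^2
Factor λ_0 = (3, 0)
Factor λ_1 = (4, 4)
Factor λ_2 = (3, 1)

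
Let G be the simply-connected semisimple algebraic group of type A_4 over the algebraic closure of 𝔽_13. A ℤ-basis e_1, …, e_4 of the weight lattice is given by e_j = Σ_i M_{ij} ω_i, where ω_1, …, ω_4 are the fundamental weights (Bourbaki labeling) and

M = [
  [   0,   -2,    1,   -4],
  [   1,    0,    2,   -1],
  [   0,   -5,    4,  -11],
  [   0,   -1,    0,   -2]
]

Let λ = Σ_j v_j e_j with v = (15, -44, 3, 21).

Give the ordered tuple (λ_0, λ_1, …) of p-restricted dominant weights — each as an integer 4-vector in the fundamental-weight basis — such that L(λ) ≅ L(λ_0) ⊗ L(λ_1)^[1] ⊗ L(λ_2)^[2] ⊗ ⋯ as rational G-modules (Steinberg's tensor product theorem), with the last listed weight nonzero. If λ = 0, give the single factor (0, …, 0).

Compute c_i = Σ_j M_{ij} v_j with v = (15, -44, 3, 21):
  c_1 = (0)·(15) + (-2)·(-44) + (1)·(3) + (-4)·(21) = 7
  c_2 = (1)·(15) + (0)·(-44) + (2)·(3) + (-1)·(21) = 0
  c_3 = (0)·(15) + (-5)·(-44) + (4)·(3) + (-11)·(21) = 1
  c_4 = (0)·(15) + (-1)·(-44) + (0)·(3) + (-2)·(21) = 2
p = 13; digits c_i = Σ_j d_{ij}·13^j, 0 ≤ d_{ij} < 13:
  c_1 = 7 = 7·13^0
  c_2 = 0
  c_3 = 1 = 1·13^0
  c_4 = 2 = 2·13^0
p-restricted factor λ_0 = (7, 0, 1, 2)

((7, 0, 1, 2),)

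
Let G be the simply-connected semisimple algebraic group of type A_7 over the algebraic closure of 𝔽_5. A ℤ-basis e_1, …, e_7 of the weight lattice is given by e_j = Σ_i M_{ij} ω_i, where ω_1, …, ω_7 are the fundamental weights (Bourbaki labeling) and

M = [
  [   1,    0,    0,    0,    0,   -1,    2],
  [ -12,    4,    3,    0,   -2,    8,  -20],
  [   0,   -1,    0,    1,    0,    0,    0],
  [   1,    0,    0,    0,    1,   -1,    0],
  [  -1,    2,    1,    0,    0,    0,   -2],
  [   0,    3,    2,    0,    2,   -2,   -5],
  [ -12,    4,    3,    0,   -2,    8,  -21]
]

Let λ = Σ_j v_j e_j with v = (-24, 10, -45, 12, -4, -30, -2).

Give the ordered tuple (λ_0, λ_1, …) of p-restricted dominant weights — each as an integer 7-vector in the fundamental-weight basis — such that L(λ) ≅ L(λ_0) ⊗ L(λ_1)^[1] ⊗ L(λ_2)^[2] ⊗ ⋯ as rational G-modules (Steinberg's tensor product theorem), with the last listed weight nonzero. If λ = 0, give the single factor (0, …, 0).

((2, 1, 2, 2, 3, 2, 3),)

ω-coordinates c = M·v, v = (-24, 10, -45, 12, -4, -30, -2):
  c_1 = (1)·(-24) + (0)·(10) + (0)·(-45) + (0)·(12) + (0)·(-4) + (-1)·(-30) + (2)·(-2) = 2
  c_2 = (-12)·(-24) + (4)·(10) + (3)·(-45) + (0)·(12) + (-2)·(-4) + (8)·(-30) + (-20)·(-2) = 1
  c_3 = (0)·(-24) + (-1)·(10) + (0)·(-45) + (1)·(12) + (0)·(-4) + (0)·(-30) + (0)·(-2) = 2
  c_4 = (1)·(-24) + (0)·(10) + (0)·(-45) + (0)·(12) + (1)·(-4) + (-1)·(-30) + (0)·(-2) = 2
  c_5 = (-1)·(-24) + (2)·(10) + (1)·(-45) + (0)·(12) + (0)·(-4) + (0)·(-30) + (-2)·(-2) = 3
  c_6 = (0)·(-24) + (3)·(10) + (2)·(-45) + (0)·(12) + (2)·(-4) + (-2)·(-30) + (-5)·(-2) = 2
  c_7 = (-12)·(-24) + (4)·(10) + (3)·(-45) + (0)·(12) + (-2)·(-4) + (8)·(-30) + (-21)·(-2) = 3
Base-5 expansion of each c_i:
  c_1 = 2 = 2·5^0
  c_2 = 1 = 1·5^0
  c_3 = 2 = 2·5^0
  c_4 = 2 = 2·5^0
  c_5 = 3 = 3·5^0
  c_6 = 2 = 2·5^0
  c_7 = 3 = 3·5^0
λ_0 = (2, 1, 2, 2, 3, 2, 3)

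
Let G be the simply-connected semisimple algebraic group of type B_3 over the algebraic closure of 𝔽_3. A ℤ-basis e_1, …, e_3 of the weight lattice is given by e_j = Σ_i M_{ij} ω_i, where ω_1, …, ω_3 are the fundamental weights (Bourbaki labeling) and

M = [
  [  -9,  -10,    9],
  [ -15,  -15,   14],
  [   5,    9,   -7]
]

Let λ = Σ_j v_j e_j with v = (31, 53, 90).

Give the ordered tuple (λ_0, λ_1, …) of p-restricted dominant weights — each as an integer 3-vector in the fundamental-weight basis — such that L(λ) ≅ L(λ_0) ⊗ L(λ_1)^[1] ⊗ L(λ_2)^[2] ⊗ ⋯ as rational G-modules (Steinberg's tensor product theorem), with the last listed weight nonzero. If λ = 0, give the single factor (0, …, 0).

Converting to the ω-basis (c_i = row i of M dotted with v = (31, 53, 90)):
  c_1 = (-9)·(31) + (-10)·(53) + 9·90 = 1
  c_2 = (-15)·(31) + (-15)·(53) + 14·90 = 0
  c_3 = 5·31 + 9·53 + (-7)·(90) = 2
Base-3 expansion of each c_i:
  c_1 = 1 = 1·3^0
  c_2 = 0
  c_3 = 2 = 2·3^0
λ_0 = (1, 0, 2)

((1, 0, 2),)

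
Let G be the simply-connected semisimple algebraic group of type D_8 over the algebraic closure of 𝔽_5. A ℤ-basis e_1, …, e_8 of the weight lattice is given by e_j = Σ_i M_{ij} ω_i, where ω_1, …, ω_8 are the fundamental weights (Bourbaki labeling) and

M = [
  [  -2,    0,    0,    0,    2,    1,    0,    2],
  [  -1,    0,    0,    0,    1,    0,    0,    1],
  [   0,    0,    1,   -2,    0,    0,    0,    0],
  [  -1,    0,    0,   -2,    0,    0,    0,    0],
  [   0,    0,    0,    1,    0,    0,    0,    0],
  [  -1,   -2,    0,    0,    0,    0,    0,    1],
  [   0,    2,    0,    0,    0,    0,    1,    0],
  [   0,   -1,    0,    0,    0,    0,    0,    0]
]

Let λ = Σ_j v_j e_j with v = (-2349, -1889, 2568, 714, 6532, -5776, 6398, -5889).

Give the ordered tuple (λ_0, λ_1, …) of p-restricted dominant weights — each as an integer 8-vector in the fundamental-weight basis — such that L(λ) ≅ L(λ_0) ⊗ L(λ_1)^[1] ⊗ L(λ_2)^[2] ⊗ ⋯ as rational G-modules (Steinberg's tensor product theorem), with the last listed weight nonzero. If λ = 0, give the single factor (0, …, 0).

Compute c_i = Σ_j M_{ij} v_j with v = (-2349, -1889, 2568, 714, 6532, -5776, 6398, -5889):
  c_1 = -2*-2349 + 0*-1889 + 0*2568 + 0*714 + 2*6532 + 1*-5776 + 0*6398 + 2*-5889 = 208
  c_2 = -1*-2349 + 0*-1889 + 0*2568 + 0*714 + 1*6532 + 0*-5776 + 0*6398 + 1*-5889 = 2992
  c_3 = 0*-2349 + 0*-1889 + 1*2568 + -2*714 + 0*6532 + 0*-5776 + 0*6398 + 0*-5889 = 1140
  c_4 = -1*-2349 + 0*-1889 + 0*2568 + -2*714 + 0*6532 + 0*-5776 + 0*6398 + 0*-5889 = 921
  c_5 = 0*-2349 + 0*-1889 + 0*2568 + 1*714 + 0*6532 + 0*-5776 + 0*6398 + 0*-5889 = 714
  c_6 = -1*-2349 + -2*-1889 + 0*2568 + 0*714 + 0*6532 + 0*-5776 + 0*6398 + 1*-5889 = 238
  c_7 = 0*-2349 + 2*-1889 + 0*2568 + 0*714 + 0*6532 + 0*-5776 + 1*6398 + 0*-5889 = 2620
  c_8 = 0*-2349 + -1*-1889 + 0*2568 + 0*714 + 0*6532 + 0*-5776 + 0*6398 + 0*-5889 = 1889
p = 5; digits c_i = Σ_j d_{ij}·5^j, 0 ≤ d_{ij} < 5:
  c_1 = 208 = 3·5^0 + 1·5^1 + 3·5^2 + 1·5^3
  c_2 = 2992 = 2·5^0 + 3·5^1 + 4·5^2 + 3·5^3 + 4·5^4
  c_3 = 1140 = 0·5^0 + 3·5^1 + 0·5^2 + 4·5^3 + 1·5^4
  c_4 = 921 = 1·5^0 + 4·5^1 + 1·5^2 + 2·5^3 + 1·5^4
  c_5 = 714 = 4·5^0 + 2·5^1 + 3·5^2 + 0·5^3 + 1·5^4
  c_6 = 238 = 3·5^0 + 2·5^1 + 4·5^2 + 1·5^3
  c_7 = 2620 = 0·5^0 + 4·5^1 + 4·5^2 + 0·5^3 + 4·5^4
  c_8 = 1889 = 4·5^0 + 2·5^1 + 0·5^2 + 0·5^3 + 3·5^4
λ_0 = (3, 2, 0, 1, 4, 3, 0, 4)
λ_1 = (1, 3, 3, 4, 2, 2, 4, 2)
λ_2 = (3, 4, 0, 1, 3, 4, 4, 0)
λ_3 = (1, 3, 4, 2, 0, 1, 0, 0)
λ_4 = (0, 4, 1, 1, 1, 0, 4, 3)

((3, 2, 0, 1, 4, 3, 0, 4), (1, 3, 3, 4, 2, 2, 4, 2), (3, 4, 0, 1, 3, 4, 4, 0), (1, 3, 4, 2, 0, 1, 0, 0), (0, 4, 1, 1, 1, 0, 4, 3))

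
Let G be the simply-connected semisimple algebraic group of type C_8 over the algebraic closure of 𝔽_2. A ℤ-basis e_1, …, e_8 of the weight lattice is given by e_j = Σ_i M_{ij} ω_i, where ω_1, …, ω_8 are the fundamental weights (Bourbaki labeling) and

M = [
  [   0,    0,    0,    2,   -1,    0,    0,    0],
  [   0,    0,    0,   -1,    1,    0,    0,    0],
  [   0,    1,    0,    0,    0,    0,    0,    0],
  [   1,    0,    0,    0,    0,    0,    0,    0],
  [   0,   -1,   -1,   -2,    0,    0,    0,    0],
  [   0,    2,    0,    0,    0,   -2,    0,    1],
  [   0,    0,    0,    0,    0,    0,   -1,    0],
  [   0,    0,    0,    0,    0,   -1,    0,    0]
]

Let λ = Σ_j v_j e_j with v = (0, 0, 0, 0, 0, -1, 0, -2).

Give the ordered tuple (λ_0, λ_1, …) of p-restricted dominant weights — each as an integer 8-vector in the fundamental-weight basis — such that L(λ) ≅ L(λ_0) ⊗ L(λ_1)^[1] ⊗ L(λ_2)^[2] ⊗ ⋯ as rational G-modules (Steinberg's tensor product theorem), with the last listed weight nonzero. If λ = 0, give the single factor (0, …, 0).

((0, 0, 0, 0, 0, 0, 0, 1),)

Compute c_i = Σ_j M_{ij} v_j with v = (0, 0, 0, 0, 0, -1, 0, -2):
  c_1 = 0*0 + 0*0 + 0*0 + 2*0 + -1*0 + 0*-1 + 0*0 + 0*-2 = 0
  c_2 = 0*0 + 0*0 + 0*0 + -1*0 + 1*0 + 0*-1 + 0*0 + 0*-2 = 0
  c_3 = 0*0 + 1*0 + 0*0 + 0*0 + 0*0 + 0*-1 + 0*0 + 0*-2 = 0
  c_4 = 1*0 + 0*0 + 0*0 + 0*0 + 0*0 + 0*-1 + 0*0 + 0*-2 = 0
  c_5 = 0*0 + -1*0 + -1*0 + -2*0 + 0*0 + 0*-1 + 0*0 + 0*-2 = 0
  c_6 = 0*0 + 2*0 + 0*0 + 0*0 + 0*0 + -2*-1 + 0*0 + 1*-2 = 0
  c_7 = 0*0 + 0*0 + 0*0 + 0*0 + 0*0 + 0*-1 + -1*0 + 0*-2 = 0
  c_8 = 0*0 + 0*0 + 0*0 + 0*0 + 0*0 + -1*-1 + 0*0 + 0*-2 = 1
p = 2; digits c_i = Σ_j d_{ij}·2^j, 0 ≤ d_{ij} < 2:
  c_1 = 0
  c_2 = 0
  c_3 = 0
  c_4 = 0
  c_5 = 0
  c_6 = 0
  c_7 = 0
  c_8 = 1 = 1·2^0
λ_0 = (0, 0, 0, 0, 0, 0, 0, 1)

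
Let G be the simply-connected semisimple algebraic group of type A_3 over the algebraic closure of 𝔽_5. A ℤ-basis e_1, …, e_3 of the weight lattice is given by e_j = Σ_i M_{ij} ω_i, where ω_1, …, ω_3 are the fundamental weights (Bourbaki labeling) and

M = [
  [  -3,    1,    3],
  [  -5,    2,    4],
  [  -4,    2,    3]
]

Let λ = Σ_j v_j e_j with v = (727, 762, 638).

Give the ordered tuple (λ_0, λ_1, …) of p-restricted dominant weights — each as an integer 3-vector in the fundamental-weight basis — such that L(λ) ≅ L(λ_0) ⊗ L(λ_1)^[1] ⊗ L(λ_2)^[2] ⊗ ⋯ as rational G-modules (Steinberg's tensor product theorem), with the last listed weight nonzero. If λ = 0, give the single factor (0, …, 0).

((0, 1, 0), (4, 3, 1), (4, 2, 1), (3, 3, 4))

Change of basis e → ω: c = M·v where v = (727, 762, 638):
  c_1 = (-3)·(727) + (1)·(762) + (3)·(638) = 495
  c_2 = (-5)·(727) + (2)·(762) + (4)·(638) = 441
  c_3 = (-4)·(727) + (2)·(762) + (3)·(638) = 530
Expand coordinatewise in base 5:
  c_1 = 495 = 0·5^0 + 4·5^1 + 4·5^2 + 3·5^3
  c_2 = 441 = 1·5^0 + 3·5^1 + 2·5^2 + 3·5^3
  c_3 = 530 = 0·5^0 + 1·5^1 + 1·5^2 + 4·5^3
p-restricted factor λ_0 = (0, 1, 0)
p-restricted factor λ_1 = (4, 3, 1)
p-restricted factor λ_2 = (4, 2, 1)
p-restricted factor λ_3 = (3, 3, 4)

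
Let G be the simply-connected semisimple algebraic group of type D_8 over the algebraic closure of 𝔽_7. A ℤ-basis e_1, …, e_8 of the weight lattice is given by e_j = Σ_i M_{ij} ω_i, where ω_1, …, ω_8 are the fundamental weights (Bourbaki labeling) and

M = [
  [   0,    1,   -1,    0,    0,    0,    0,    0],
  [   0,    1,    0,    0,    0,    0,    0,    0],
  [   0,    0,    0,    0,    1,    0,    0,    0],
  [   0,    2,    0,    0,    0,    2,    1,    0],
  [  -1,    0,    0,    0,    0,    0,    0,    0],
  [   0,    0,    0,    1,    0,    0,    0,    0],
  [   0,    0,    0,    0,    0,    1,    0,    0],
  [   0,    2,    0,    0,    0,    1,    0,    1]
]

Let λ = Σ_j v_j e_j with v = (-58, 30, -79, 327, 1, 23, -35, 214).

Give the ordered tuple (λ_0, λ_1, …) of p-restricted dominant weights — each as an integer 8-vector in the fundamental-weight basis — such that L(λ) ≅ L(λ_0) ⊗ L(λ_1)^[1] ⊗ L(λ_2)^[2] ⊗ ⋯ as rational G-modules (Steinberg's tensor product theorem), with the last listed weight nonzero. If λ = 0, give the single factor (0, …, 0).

((4, 2, 1, 1, 2, 5, 2, 3), (1, 4, 0, 3, 1, 4, 3, 0), (2, 0, 0, 1, 1, 6, 0, 6))

ω-coordinates c = M·v, v = (-58, 30, -79, 327, 1, 23, -35, 214):
  c_1 = (0)·(-58) + 1·30 + (-1)·(-79) + 0·327 + 0·1 + 0·23 + (0)·(-35) + 0·214 = 109
  c_2 = (0)·(-58) + 1·30 + (0)·(-79) + 0·327 + 0·1 + 0·23 + (0)·(-35) + 0·214 = 30
  c_3 = (0)·(-58) + 0·30 + (0)·(-79) + 0·327 + 1·1 + 0·23 + (0)·(-35) + 0·214 = 1
  c_4 = (0)·(-58) + 2·30 + (0)·(-79) + 0·327 + 0·1 + 2·23 + (1)·(-35) + 0·214 = 71
  c_5 = (-1)·(-58) + 0·30 + (0)·(-79) + 0·327 + 0·1 + 0·23 + (0)·(-35) + 0·214 = 58
  c_6 = (0)·(-58) + 0·30 + (0)·(-79) + 1·327 + 0·1 + 0·23 + (0)·(-35) + 0·214 = 327
  c_7 = (0)·(-58) + 0·30 + (0)·(-79) + 0·327 + 0·1 + 1·23 + (0)·(-35) + 0·214 = 23
  c_8 = (0)·(-58) + 2·30 + (0)·(-79) + 0·327 + 0·1 + 1·23 + (0)·(-35) + 1·214 = 297
Base-7 expansion of each c_i:
  c_1 = 109 = 4·7^0 + 1·7^1 + 2·7^2
  c_2 = 30 = 2·7^0 + 4·7^1
  c_3 = 1 = 1·7^0
  c_4 = 71 = 1·7^0 + 3·7^1 + 1·7^2
  c_5 = 58 = 2·7^0 + 1·7^1 + 1·7^2
  c_6 = 327 = 5·7^0 + 4·7^1 + 6·7^2
  c_7 = 23 = 2·7^0 + 3·7^1
  c_8 = 297 = 3·7^0 + 0·7^1 + 6·7^2
Factor λ_0 = (4, 2, 1, 1, 2, 5, 2, 3)
Factor λ_1 = (1, 4, 0, 3, 1, 4, 3, 0)
Factor λ_2 = (2, 0, 0, 1, 1, 6, 0, 6)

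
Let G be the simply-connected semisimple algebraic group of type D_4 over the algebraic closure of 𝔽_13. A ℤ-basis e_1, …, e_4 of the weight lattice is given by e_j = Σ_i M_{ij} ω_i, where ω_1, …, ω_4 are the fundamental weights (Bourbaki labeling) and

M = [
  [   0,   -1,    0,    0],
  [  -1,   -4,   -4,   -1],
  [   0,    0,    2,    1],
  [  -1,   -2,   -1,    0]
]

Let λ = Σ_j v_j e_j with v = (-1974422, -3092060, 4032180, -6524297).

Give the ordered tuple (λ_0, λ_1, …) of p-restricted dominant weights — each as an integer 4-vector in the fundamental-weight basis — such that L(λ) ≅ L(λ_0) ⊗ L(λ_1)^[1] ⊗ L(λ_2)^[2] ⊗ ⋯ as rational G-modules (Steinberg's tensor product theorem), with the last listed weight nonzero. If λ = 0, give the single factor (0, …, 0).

((10, 12, 5, 6), (2, 11, 10, 4), (5, 8, 12, 2), (3, 11, 11, 6), (4, 9, 1, 1), (8, 12, 4, 11))

Compute c_i = Σ_j M_{ij} v_j with v = (-1974422, -3092060, 4032180, -6524297):
  c_1 = 0*-1974422 + -1*-3092060 + 0*4032180 + 0*-6524297 = 3092060
  c_2 = -1*-1974422 + -4*-3092060 + -4*4032180 + -1*-6524297 = 4738239
  c_3 = 0*-1974422 + 0*-3092060 + 2*4032180 + 1*-6524297 = 1540063
  c_4 = -1*-1974422 + -2*-3092060 + -1*4032180 + 0*-6524297 = 4126362
Writing each c_i in base p = 13:
  c_1 = 3092060 = 10·13^0 + 2·13^1 + 5·13^2 + 3·13^3 + 4·13^4 + 8·13^5
  c_2 = 4738239 = 12·13^0 + 11·13^1 + 8·13^2 + 11·13^3 + 9·13^4 + 12·13^5
  c_3 = 1540063 = 5·13^0 + 10·13^1 + 12·13^2 + 11·13^3 + 1·13^4 + 4·13^5
  c_4 = 4126362 = 6·13^0 + 4·13^1 + 2·13^2 + 6·13^3 + 1·13^4 + 11·13^5
p-restricted factor λ_0 = (10, 12, 5, 6)
p-restricted factor λ_1 = (2, 11, 10, 4)
p-restricted factor λ_2 = (5, 8, 12, 2)
p-restricted factor λ_3 = (3, 11, 11, 6)
p-restricted factor λ_4 = (4, 9, 1, 1)
p-restricted factor λ_5 = (8, 12, 4, 11)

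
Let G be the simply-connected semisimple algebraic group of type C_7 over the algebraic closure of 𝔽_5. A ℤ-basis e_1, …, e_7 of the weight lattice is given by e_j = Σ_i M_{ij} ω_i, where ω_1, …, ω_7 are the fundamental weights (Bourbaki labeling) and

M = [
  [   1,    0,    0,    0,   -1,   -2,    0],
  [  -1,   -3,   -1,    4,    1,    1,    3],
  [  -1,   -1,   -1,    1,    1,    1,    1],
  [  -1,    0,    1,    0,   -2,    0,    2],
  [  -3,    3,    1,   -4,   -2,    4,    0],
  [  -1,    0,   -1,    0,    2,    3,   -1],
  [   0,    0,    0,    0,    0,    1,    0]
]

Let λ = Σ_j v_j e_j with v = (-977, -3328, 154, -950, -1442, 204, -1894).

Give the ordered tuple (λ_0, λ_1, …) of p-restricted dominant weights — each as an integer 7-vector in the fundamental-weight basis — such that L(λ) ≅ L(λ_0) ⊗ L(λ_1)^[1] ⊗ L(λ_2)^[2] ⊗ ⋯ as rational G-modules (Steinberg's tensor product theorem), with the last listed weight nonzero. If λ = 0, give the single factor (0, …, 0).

Compute c_i = Σ_j M_{ij} v_j with v = (-977, -3328, 154, -950, -1442, 204, -1894):
  c_1 = (1)·(-977) + (0)·(-3328) + (0)·(154) + (0)·(-950) + (-1)·(-1442) + (-2)·(204) + (0)·(-1894) = 57
  c_2 = (-1)·(-977) + (-3)·(-3328) + (-1)·(154) + (4)·(-950) + (1)·(-1442) + (1)·(204) + (3)·(-1894) = 87
  c_3 = (-1)·(-977) + (-1)·(-3328) + (-1)·(154) + (1)·(-950) + (1)·(-1442) + (1)·(204) + (1)·(-1894) = 69
  c_4 = (-1)·(-977) + (0)·(-3328) + (1)·(154) + (0)·(-950) + (-2)·(-1442) + (0)·(204) + (2)·(-1894) = 227
  c_5 = (-3)·(-977) + (3)·(-3328) + (1)·(154) + (-4)·(-950) + (-2)·(-1442) + (4)·(204) + (0)·(-1894) = 601
  c_6 = (-1)·(-977) + (0)·(-3328) + (-1)·(154) + (0)·(-950) + (2)·(-1442) + (3)·(204) + (-1)·(-1894) = 445
  c_7 = (0)·(-977) + (0)·(-3328) + (0)·(154) + (0)·(-950) + (0)·(-1442) + (1)·(204) + (0)·(-1894) = 204
Expand coordinatewise in base 5:
  c_1 = 57 = 2·5^0 + 1·5^1 + 2·5^2
  c_2 = 87 = 2·5^0 + 2·5^1 + 3·5^2
  c_3 = 69 = 4·5^0 + 3·5^1 + 2·5^2
  c_4 = 227 = 2·5^0 + 0·5^1 + 4·5^2 + 1·5^3
  c_5 = 601 = 1·5^0 + 0·5^1 + 4·5^2 + 4·5^3
  c_6 = 445 = 0·5^0 + 4·5^1 + 2·5^2 + 3·5^3
  c_7 = 204 = 4·5^0 + 0·5^1 + 3·5^2 + 1·5^3
p-restricted factor λ_0 = (2, 2, 4, 2, 1, 0, 4)
p-restricted factor λ_1 = (1, 2, 3, 0, 0, 4, 0)
p-restricted factor λ_2 = (2, 3, 2, 4, 4, 2, 3)
p-restricted factor λ_3 = (0, 0, 0, 1, 4, 3, 1)

((2, 2, 4, 2, 1, 0, 4), (1, 2, 3, 0, 0, 4, 0), (2, 3, 2, 4, 4, 2, 3), (0, 0, 0, 1, 4, 3, 1))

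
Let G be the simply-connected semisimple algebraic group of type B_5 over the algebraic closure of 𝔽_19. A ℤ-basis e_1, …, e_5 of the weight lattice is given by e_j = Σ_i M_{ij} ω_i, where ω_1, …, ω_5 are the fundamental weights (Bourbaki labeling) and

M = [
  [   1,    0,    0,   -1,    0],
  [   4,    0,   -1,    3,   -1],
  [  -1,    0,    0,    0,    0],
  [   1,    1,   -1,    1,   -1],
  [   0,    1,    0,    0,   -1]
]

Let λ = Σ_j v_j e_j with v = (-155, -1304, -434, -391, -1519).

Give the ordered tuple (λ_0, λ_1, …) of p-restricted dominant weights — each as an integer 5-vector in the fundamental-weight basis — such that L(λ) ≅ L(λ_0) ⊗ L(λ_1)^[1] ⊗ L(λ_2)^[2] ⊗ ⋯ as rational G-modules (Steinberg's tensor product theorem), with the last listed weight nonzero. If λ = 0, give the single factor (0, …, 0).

ω-coordinates c = M·v, v = (-155, -1304, -434, -391, -1519):
  c_1 = (1)·(-155) + (0)·(-1304) + (0)·(-434) + (-1)·(-391) + (0)·(-1519) = 236
  c_2 = (4)·(-155) + (0)·(-1304) + (-1)·(-434) + (3)·(-391) + (-1)·(-1519) = 160
  c_3 = (-1)·(-155) + (0)·(-1304) + (0)·(-434) + (0)·(-391) + (0)·(-1519) = 155
  c_4 = (1)·(-155) + (1)·(-1304) + (-1)·(-434) + (1)·(-391) + (-1)·(-1519) = 103
  c_5 = (0)·(-155) + (1)·(-1304) + (0)·(-434) + (0)·(-391) + (-1)·(-1519) = 215
Expand coordinatewise in base 19:
  c_1 = 236 = 8·19^0 + 12·19^1
  c_2 = 160 = 8·19^0 + 8·19^1
  c_3 = 155 = 3·19^0 + 8·19^1
  c_4 = 103 = 8·19^0 + 5·19^1
  c_5 = 215 = 6·19^0 + 11·19^1
p-restricted factor λ_0 = (8, 8, 3, 8, 6)
p-restricted factor λ_1 = (12, 8, 8, 5, 11)

((8, 8, 3, 8, 6), (12, 8, 8, 5, 11))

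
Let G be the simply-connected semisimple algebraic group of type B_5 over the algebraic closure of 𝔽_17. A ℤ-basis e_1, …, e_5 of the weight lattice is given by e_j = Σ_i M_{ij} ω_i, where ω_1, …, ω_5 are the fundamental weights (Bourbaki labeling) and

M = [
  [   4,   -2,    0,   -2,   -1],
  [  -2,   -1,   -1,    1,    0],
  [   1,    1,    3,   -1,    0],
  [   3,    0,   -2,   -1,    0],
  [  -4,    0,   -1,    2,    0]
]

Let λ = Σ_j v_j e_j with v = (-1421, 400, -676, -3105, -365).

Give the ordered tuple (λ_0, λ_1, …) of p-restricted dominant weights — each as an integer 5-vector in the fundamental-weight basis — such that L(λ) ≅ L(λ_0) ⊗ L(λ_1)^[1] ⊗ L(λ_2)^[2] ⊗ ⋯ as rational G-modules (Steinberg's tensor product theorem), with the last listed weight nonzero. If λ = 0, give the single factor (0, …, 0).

((6, 13, 5, 7, 14), (5, 0, 3, 11, 8))

In the fundamental-weight basis, λ has coordinates c = M·v (v = (-1421, 400, -676, -3105, -365)):
  c_1 = (4)·(-1421) + (-2)·(400) + (0)·(-676) + (-2)·(-3105) + (-1)·(-365) = 91
  c_2 = (-2)·(-1421) + (-1)·(400) + (-1)·(-676) + (1)·(-3105) + (0)·(-365) = 13
  c_3 = (1)·(-1421) + 1·400 + (3)·(-676) + (-1)·(-3105) + (0)·(-365) = 56
  c_4 = (3)·(-1421) + 0·400 + (-2)·(-676) + (-1)·(-3105) + (0)·(-365) = 194
  c_5 = (-4)·(-1421) + 0·400 + (-1)·(-676) + (2)·(-3105) + (0)·(-365) = 150
Expand coordinatewise in base 17:
  c_1 = 91 = 6·17^0 + 5·17^1
  c_2 = 13 = 13·17^0
  c_3 = 56 = 5·17^0 + 3·17^1
  c_4 = 194 = 7·17^0 + 11·17^1
  c_5 = 150 = 14·17^0 + 8·17^1
Factor λ_0 = (6, 13, 5, 7, 14)
Factor λ_1 = (5, 0, 3, 11, 8)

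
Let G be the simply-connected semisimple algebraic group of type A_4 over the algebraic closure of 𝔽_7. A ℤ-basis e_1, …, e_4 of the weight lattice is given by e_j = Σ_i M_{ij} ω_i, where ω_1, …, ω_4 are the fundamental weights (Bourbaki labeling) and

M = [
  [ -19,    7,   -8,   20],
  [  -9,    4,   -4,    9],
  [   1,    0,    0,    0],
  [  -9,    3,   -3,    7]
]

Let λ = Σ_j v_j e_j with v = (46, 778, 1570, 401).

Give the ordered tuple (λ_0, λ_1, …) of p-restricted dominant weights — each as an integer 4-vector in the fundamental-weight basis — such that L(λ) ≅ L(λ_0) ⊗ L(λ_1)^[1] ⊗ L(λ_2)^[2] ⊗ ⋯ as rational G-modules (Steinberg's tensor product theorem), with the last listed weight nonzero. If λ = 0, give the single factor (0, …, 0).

((4, 6, 4, 3), (4, 3, 6, 2))

Change of basis e → ω: c = M·v where v = (46, 778, 1570, 401):
  c_1 = (-19)·(46) + (7)·(778) + (-8)·(1570) + (20)·(401) = 32
  c_2 = (-9)·(46) + (4)·(778) + (-4)·(1570) + (9)·(401) = 27
  c_3 = (1)·(46) + (0)·(778) + (0)·(1570) + (0)·(401) = 46
  c_4 = (-9)·(46) + (3)·(778) + (-3)·(1570) + (7)·(401) = 17
Expand coordinatewise in base 7:
  c_1 = 32 = 4·7^0 + 4·7^1
  c_2 = 27 = 6·7^0 + 3·7^1
  c_3 = 46 = 4·7^0 + 6·7^1
  c_4 = 17 = 3·7^0 + 2·7^1
Factor λ_0 = (4, 6, 4, 3)
Factor λ_1 = (4, 3, 6, 2)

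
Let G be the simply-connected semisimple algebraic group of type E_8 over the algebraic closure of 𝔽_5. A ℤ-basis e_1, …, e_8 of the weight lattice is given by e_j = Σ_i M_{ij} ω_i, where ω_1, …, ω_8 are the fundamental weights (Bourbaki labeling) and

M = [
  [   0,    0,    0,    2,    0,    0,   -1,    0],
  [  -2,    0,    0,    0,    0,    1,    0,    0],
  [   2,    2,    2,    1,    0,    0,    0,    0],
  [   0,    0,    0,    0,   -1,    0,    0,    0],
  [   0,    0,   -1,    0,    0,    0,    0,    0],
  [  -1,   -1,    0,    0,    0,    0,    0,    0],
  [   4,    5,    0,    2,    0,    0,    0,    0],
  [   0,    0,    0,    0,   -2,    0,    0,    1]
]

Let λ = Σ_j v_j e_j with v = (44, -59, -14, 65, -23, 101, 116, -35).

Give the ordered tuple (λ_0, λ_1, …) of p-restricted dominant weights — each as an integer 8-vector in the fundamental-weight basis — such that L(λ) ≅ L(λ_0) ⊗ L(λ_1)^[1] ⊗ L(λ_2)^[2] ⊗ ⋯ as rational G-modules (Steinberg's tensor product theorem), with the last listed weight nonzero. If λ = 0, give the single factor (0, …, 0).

Change of basis e → ω: c = M·v where v = (44, -59, -14, 65, -23, 101, 116, -35):
  c_1 = 0·44 + (0)·(-59) + (0)·(-14) + 2·65 + (0)·(-23) + 0·101 + (-1)·(116) + (0)·(-35) = 14
  c_2 = (-2)·(44) + (0)·(-59) + (0)·(-14) + 0·65 + (0)·(-23) + 1·101 + 0·116 + (0)·(-35) = 13
  c_3 = 2·44 + (2)·(-59) + (2)·(-14) + 1·65 + (0)·(-23) + 0·101 + 0·116 + (0)·(-35) = 7
  c_4 = 0·44 + (0)·(-59) + (0)·(-14) + 0·65 + (-1)·(-23) + 0·101 + 0·116 + (0)·(-35) = 23
  c_5 = 0·44 + (0)·(-59) + (-1)·(-14) + 0·65 + (0)·(-23) + 0·101 + 0·116 + (0)·(-35) = 14
  c_6 = (-1)·(44) + (-1)·(-59) + (0)·(-14) + 0·65 + (0)·(-23) + 0·101 + 0·116 + (0)·(-35) = 15
  c_7 = 4·44 + (5)·(-59) + (0)·(-14) + 2·65 + (0)·(-23) + 0·101 + 0·116 + (0)·(-35) = 11
  c_8 = 0·44 + (0)·(-59) + (0)·(-14) + 0·65 + (-2)·(-23) + 0·101 + 0·116 + (1)·(-35) = 11
p = 5; digits c_i = Σ_j d_{ij}·5^j, 0 ≤ d_{ij} < 5:
  c_1 = 14 = 4·5^0 + 2·5^1
  c_2 = 13 = 3·5^0 + 2·5^1
  c_3 = 7 = 2·5^0 + 1·5^1
  c_4 = 23 = 3·5^0 + 4·5^1
  c_5 = 14 = 4·5^0 + 2·5^1
  c_6 = 15 = 0·5^0 + 3·5^1
  c_7 = 11 = 1·5^0 + 2·5^1
  c_8 = 11 = 1·5^0 + 2·5^1
p-restricted factor λ_0 = (4, 3, 2, 3, 4, 0, 1, 1)
p-restricted factor λ_1 = (2, 2, 1, 4, 2, 3, 2, 2)

((4, 3, 2, 3, 4, 0, 1, 1), (2, 2, 1, 4, 2, 3, 2, 2))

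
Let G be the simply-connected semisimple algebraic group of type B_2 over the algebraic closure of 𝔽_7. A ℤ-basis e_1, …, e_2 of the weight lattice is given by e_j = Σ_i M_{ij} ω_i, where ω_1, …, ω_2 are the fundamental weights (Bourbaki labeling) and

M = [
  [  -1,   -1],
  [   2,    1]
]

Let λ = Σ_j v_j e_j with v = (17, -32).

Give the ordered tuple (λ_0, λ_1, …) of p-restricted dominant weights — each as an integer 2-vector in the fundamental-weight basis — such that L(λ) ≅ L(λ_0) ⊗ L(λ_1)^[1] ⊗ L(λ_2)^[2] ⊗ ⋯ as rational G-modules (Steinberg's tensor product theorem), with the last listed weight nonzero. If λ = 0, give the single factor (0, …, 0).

Change of basis e → ω: c = M·v where v = (17, -32):
  c_1 = (-1)·(17) + (-1)·(-32) = 15
  c_2 = (2)·(17) + (1)·(-32) = 2
Base-7 expansion of each c_i:
  c_1 = 15 = 1·7^0 + 2·7^1
  c_2 = 2 = 2·7^0
λ_0 = (1, 2)
λ_1 = (2, 0)

((1, 2), (2, 0))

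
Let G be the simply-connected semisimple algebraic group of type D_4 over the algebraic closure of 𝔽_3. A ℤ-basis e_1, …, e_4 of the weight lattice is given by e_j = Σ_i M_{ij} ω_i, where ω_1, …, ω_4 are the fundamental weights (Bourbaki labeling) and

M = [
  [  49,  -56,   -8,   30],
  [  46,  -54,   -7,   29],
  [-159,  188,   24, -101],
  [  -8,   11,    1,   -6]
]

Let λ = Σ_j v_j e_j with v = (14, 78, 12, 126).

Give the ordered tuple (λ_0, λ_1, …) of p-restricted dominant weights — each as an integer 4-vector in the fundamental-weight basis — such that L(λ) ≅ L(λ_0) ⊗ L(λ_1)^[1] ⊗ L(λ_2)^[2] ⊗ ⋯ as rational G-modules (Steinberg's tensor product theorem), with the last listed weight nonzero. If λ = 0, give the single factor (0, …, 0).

In the fundamental-weight basis, λ has coordinates c = M·v (v = (14, 78, 12, 126)):
  c_1 = 49·14 + (-56)·(78) + (-8)·(12) + 30·126 = 2
  c_2 = 46·14 + (-54)·(78) + (-7)·(12) + 29·126 = 2
  c_3 = (-159)·(14) + 188·78 + 24·12 + (-101)·(126) = 0
  c_4 = (-8)·(14) + 11·78 + 1·12 + (-6)·(126) = 2
Expand coordinatewise in base 3:
  c_1 = 2 = 2·3^0
  c_2 = 2 = 2·3^0
  c_3 = 0
  c_4 = 2 = 2·3^0
p-restricted factor λ_0 = (2, 2, 0, 2)

((2, 2, 0, 2),)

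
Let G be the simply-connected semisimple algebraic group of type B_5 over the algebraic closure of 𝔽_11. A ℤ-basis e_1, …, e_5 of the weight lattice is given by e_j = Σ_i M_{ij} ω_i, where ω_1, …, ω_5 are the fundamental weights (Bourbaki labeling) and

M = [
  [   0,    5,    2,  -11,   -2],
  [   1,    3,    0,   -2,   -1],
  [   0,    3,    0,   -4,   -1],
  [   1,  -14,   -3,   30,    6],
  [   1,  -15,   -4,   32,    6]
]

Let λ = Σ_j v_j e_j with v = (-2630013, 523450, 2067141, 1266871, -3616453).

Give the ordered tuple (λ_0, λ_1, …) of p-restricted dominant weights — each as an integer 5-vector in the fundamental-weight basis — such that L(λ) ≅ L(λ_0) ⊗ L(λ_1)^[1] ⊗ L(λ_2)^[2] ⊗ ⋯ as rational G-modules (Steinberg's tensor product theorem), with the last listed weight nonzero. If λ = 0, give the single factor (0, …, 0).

((6, 3, 2, 1, 0), (8, 5, 1, 5, 7), (7, 3, 7, 10, 2), (3, 6, 1, 0, 2), (3, 1, 8, 10, 6))

Converting to the ω-basis (c_i = row i of M dotted with v = (-2630013, 523450, 2067141, 1266871, -3616453)):
  c_1 = (0)·(-2630013) + 5·523450 + 2·2067141 + (-11)·(1266871) + (-2)·(-3616453) = 48857
  c_2 = (1)·(-2630013) + 3·523450 + 0·2067141 + (-2)·(1266871) + (-1)·(-3616453) = 23048
  c_3 = (0)·(-2630013) + 3·523450 + 0·2067141 + (-4)·(1266871) + (-1)·(-3616453) = 119319
  c_4 = (1)·(-2630013) + (-14)·(523450) + (-3)·(2067141) + 30·1266871 + (6)·(-3616453) = 147676
  c_5 = (1)·(-2630013) + (-15)·(523450) + (-4)·(2067141) + 32·1266871 + (6)·(-3616453) = 90827
Writing each c_i in base p = 11:
  c_1 = 48857 = 6·11^0 + 8·11^1 + 7·11^2 + 3·11^3 + 3·11^4
  c_2 = 23048 = 3·11^0 + 5·11^1 + 3·11^2 + 6·11^3 + 1·11^4
  c_3 = 119319 = 2·11^0 + 1·11^1 + 7·11^2 + 1·11^3 + 8·11^4
  c_4 = 147676 = 1·11^0 + 5·11^1 + 10·11^2 + 0·11^3 + 10·11^4
  c_5 = 90827 = 0·11^0 + 7·11^1 + 2·11^2 + 2·11^3 + 6·11^4
λ_0 = (6, 3, 2, 1, 0)
λ_1 = (8, 5, 1, 5, 7)
λ_2 = (7, 3, 7, 10, 2)
λ_3 = (3, 6, 1, 0, 2)
λ_4 = (3, 1, 8, 10, 6)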